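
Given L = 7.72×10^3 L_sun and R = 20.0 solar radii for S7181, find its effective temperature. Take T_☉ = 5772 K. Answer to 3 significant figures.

T/T_☉ = (L/L_☉)^(1/4) / (R/R_☉)^(1/2)
T = 5772 × (7.72×10^3)^(1/4) / √(20.0) = 5772 × 9.374 / 4.472 = 1.210×10^4 K.

1.21×10^4 K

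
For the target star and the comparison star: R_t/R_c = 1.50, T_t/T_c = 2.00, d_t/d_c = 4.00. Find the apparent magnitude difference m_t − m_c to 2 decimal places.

-0.88

L_t/L_c = (1.50)²(2.00)⁴ = 36.00.
F_t/F_c = (L_t/L_c)/(d_t/d_c)² = 36.00/16.00 = 2.250.
m_t − m_c = −2.5 log₁₀(2.250) = -0.88.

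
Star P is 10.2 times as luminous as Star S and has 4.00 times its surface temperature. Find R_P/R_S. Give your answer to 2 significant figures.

0.20

L ∝ R²T⁴ gives R ∝ √L / T², so
R_P/R_S = √(10.2) / (4.00)² = 3.194 / 16.00 = 0.1996.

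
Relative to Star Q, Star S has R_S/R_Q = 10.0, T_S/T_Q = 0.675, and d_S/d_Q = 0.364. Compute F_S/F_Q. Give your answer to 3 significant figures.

L_S/L_Q = (R_S/R_Q)²(T_S/T_Q)⁴ = (10.0)² × (0.675)⁴ = 20.76.
F_S/F_Q = (L_S/L_Q)/(d_S/d_Q)² = 20.76 / (0.364)² = 156.7.

157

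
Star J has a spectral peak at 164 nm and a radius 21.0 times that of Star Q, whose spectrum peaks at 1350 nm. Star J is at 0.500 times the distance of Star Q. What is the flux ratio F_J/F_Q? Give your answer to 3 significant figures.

8.10×10^6

Wien's law: T_J/T_Q = λ_Q/λ_J = 1350/164 = 8.232.
L_J/L_Q = (R_J/R_Q)²(T_J/T_Q)⁴ = (21.0)²(8.232)⁴ = 2.025×10^6.
F_J/F_Q = (L_J/L_Q)/(d_J/d_Q)² = 2.025×10^6/(0.500)² = 8.100×10^6.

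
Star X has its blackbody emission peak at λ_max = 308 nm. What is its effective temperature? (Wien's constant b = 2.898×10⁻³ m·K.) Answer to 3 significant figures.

T = b/λ_max = 2.898×10⁻³ / (308×10⁻⁹) = 9409 K.

9.41×10^3 K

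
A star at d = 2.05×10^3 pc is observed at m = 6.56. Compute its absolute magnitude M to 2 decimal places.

-5.00

M = m − 5 log₁₀(d/10 pc) = 6.56 − 5 log₁₀(2.05×10^3/10)
  = 6.56 − 5 × 2.312 = 6.56 − 11.56 = -5.00.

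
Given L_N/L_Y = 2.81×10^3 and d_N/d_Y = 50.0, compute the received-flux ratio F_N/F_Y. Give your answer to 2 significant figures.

F = L/(4πd²), so F_N/F_Y = (L_N/L_Y) / (d_N/d_Y)²
= 2.81×10^3 / (50.0)² = 2.81×10^3 / 2500 = 1.124.

1.1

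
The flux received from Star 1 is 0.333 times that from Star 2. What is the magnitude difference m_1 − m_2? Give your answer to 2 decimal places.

m_1 − m_2 = −2.5 log₁₀(F_1/F_2) = −2.5 log₁₀(0.333) = −2.5 × (-0.478) = 1.194.

1.19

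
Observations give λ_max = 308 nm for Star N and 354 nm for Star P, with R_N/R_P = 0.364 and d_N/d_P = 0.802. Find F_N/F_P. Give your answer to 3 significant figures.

0.359

Wien's law: T_N/T_P = λ_P/λ_N = 354/308 = 1.149.
L_N/L_P = (R_N/R_P)²(T_N/T_P)⁴ = (0.364)²(1.149)⁴ = 0.2312.
F_N/F_P = (L_N/L_P)/(d_N/d_P)² = 0.2312/(0.802)² = 0.3595.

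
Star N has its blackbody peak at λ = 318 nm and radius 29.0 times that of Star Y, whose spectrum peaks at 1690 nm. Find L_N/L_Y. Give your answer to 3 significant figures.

6.71×10^5

Wien's law gives T ∝ 1/λ_max, so T_N/T_Y = λ_Y/λ_N = 1690/318 = 5.314.
Then L ∝ R²T⁴ gives L_N/L_Y = (29.0)² × (5.314)⁴ = 841.0 × 797.7 = 6.709×10^5.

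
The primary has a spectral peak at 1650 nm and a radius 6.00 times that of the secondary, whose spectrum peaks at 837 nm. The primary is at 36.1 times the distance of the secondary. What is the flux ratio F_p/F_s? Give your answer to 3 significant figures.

0.00183

Wien's law: T_p/T_s = λ_s/λ_p = 837/1650 = 0.5073.
L_p/L_s = (R_p/R_s)²(T_p/T_s)⁴ = (6.00)²(0.5073)⁴ = 2.384.
F_p/F_s = (L_p/L_s)/(d_p/d_s)² = 2.384/(36.1)² = 0.001829.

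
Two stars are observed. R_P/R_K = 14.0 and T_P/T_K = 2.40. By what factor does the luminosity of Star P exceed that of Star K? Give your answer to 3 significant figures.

6.50×10^3

From the Stefan–Boltzmann law, L ∝ R²T⁴, so
L_P/L_K = (R_P/R_K)² (T_P/T_K)⁴ = (14.0)² × (2.40)⁴ = 196.0 × 33.18 = 6503.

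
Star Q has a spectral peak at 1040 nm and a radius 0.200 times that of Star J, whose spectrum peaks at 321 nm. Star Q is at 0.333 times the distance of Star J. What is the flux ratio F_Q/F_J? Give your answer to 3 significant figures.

Wien's law: T_Q/T_J = λ_J/λ_Q = 321/1040 = 0.3087.
L_Q/L_J = (R_Q/R_J)²(T_Q/T_J)⁴ = (0.200)²(0.3087)⁴ = 3.630×10^-4.
F_Q/F_J = (L_Q/L_J)/(d_Q/d_J)² = 3.630×10^-4/(0.333)² = 0.003274.

0.00327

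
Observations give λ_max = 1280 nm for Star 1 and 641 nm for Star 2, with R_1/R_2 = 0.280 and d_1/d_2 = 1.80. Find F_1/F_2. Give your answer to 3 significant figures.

0.00152

Wien's law: T_1/T_2 = λ_2/λ_1 = 641/1280 = 0.5008.
L_1/L_2 = (R_1/R_2)²(T_1/T_2)⁴ = (0.280)²(0.5008)⁴ = 0.004931.
F_1/F_2 = (L_1/L_2)/(d_1/d_2)² = 0.004931/(1.80)² = 0.001522.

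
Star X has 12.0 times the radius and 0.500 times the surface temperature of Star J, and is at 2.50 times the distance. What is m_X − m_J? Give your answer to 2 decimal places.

-0.40

L_X/L_J = (12.0)²(0.500)⁴ = 9.000.
F_X/F_J = (L_X/L_J)/(d_X/d_J)² = 9.000/6.250 = 1.440.
m_X − m_J = −2.5 log₁₀(1.440) = -0.40.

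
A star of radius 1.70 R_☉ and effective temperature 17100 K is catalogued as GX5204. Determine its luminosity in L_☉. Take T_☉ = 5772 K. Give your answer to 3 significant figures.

223 L_☉

L/L_☉ = (R/R_☉)² (T/T_☉)⁴ = (1.70)² × (17100/5772)⁴
       = 2.890 × (2.963)⁴ = 2.890 × 77.03 = 222.6.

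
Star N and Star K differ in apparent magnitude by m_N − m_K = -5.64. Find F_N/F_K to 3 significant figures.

180

F_N/F_K = 10^(−(m_N − m_K)/2.5) = 10^(5.64/2.5) = 10^2.256 = 180.3.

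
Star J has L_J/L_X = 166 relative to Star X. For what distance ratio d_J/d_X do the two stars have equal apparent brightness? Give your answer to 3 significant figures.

12.9

Equal flux requires L_J/d_J² = L_X/d_X², so d_J/d_X = √(L_J/L_X)
= √(166) = 12.88.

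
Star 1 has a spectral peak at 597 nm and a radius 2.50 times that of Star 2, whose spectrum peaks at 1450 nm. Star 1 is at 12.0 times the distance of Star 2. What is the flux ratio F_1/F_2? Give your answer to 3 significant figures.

Wien's law: T_1/T_2 = λ_2/λ_1 = 1450/597 = 2.429.
L_1/L_2 = (R_1/R_2)²(T_1/T_2)⁴ = (2.50)²(2.429)⁴ = 217.5.
F_1/F_2 = (L_1/L_2)/(d_1/d_2)² = 217.5/(12.0)² = 1.510.

1.51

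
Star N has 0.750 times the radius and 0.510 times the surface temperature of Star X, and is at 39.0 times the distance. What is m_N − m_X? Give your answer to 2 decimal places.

11.50

L_N/L_X = (0.750)²(0.510)⁴ = 0.03805.
F_N/F_X = (L_N/L_X)/(d_N/d_X)² = 0.03805/1521 = 2.502×10^-5.
m_N − m_X = −2.5 log₁₀(2.502×10^-5) = 11.50.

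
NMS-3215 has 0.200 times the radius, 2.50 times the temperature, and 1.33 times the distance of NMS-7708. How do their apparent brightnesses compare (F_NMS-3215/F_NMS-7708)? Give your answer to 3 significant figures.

L_NMS-3215/L_NMS-7708 = (R_NMS-3215/R_NMS-7708)²(T_NMS-3215/T_NMS-7708)⁴ = (0.200)² × (2.50)⁴ = 1.563.
F_NMS-3215/F_NMS-7708 = (L_NMS-3215/L_NMS-7708)/(d_NMS-3215/d_NMS-7708)² = 1.563 / (1.33)² = 0.8833.

0.883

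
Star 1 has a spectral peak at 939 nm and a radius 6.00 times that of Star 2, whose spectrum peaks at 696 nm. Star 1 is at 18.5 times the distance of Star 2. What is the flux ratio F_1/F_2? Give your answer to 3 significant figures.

Wien's law: T_1/T_2 = λ_2/λ_1 = 696/939 = 0.7412.
L_1/L_2 = (R_1/R_2)²(T_1/T_2)⁴ = (6.00)²(0.7412)⁴ = 10.87.
F_1/F_2 = (L_1/L_2)/(d_1/d_2)² = 10.87/(18.5)² = 0.03175.

0.0317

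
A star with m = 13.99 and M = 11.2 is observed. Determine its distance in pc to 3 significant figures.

36.1 pc

m − M = 5 log₁₀(d/10 pc)
13.99 − (11.2) = 2.79 = 5 log₁₀(d/10)
d = 10 × 10^(2.79/5) = 10 × 10^0.558 = 36.14 pc.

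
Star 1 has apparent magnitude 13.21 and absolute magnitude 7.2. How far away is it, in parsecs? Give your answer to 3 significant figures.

m − M = 5 log₁₀(d/10 pc)
13.21 − (7.2) = 6.01 = 5 log₁₀(d/10)
d = 10 × 10^(6.01/5) = 10 × 10^1.202 = 159.2 pc.

159 pc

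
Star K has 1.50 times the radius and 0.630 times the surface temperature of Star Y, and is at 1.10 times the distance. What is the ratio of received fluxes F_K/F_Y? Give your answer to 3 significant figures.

L_K/L_Y = (R_K/R_Y)²(T_K/T_Y)⁴ = (1.50)² × (0.630)⁴ = 0.3544.
F_K/F_Y = (L_K/L_Y)/(d_K/d_Y)² = 0.3544 / (1.10)² = 0.2929.

0.293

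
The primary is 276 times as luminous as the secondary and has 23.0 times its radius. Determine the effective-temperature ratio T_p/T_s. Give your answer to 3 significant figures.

0.850

L ∝ R²T⁴ gives T ∝ (L/R²)^(1/4), so
T_p/T_s = (276 / 23.0²)^(1/4) = (0.5217)^(1/4) = 0.8499.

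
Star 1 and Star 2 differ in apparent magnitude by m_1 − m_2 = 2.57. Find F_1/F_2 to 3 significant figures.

0.0938

F_1/F_2 = 10^(−(m_1 − m_2)/2.5) = 10^(-2.57/2.5) = 10^-1.028 = 0.09376.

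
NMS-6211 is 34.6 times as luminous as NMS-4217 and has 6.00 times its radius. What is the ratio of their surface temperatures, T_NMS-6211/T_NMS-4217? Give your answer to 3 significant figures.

0.990

L ∝ R²T⁴ gives T ∝ (L/R²)^(1/4), so
T_NMS-6211/T_NMS-4217 = (34.6 / 6.00²)^(1/4) = (0.9611)^(1/4) = 0.9901.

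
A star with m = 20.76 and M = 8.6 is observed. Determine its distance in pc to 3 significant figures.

m − M = 5 log₁₀(d/10 pc)
20.76 − (8.6) = 12.16 = 5 log₁₀(d/10)
d = 10 × 10^(12.16/5) = 10 × 10^2.432 = 2704 pc.

2.70×10^3 pc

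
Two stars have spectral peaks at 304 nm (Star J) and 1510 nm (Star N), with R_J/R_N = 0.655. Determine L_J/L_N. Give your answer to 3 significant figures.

Wien's law gives T ∝ 1/λ_max, so T_J/T_N = λ_N/λ_J = 1510/304 = 4.967.
Then L ∝ R²T⁴ gives L_J/L_N = (0.655)² × (4.967)⁴ = 0.4290 × 608.7 = 261.2.

261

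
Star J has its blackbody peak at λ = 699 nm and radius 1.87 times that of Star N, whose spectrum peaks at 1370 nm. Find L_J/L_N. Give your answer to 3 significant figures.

51.6

Wien's law gives T ∝ 1/λ_max, so T_J/T_N = λ_N/λ_J = 1370/699 = 1.960.
Then L ∝ R²T⁴ gives L_J/L_N = (1.87)² × (1.960)⁴ = 3.497 × 14.76 = 51.60.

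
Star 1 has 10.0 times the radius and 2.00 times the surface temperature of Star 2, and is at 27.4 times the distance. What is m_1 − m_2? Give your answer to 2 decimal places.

-0.82

L_1/L_2 = (10.0)²(2.00)⁴ = 1600.
F_1/F_2 = (L_1/L_2)/(d_1/d_2)² = 1600/750.8 = 2.131.
m_1 − m_2 = −2.5 log₁₀(2.131) = -0.82.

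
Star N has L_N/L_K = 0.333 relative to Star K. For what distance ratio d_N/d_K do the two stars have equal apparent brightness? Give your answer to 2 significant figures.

0.58

Equal flux requires L_N/d_N² = L_K/d_K², so d_N/d_K = √(L_N/L_K)
= √(0.333) = 0.5771.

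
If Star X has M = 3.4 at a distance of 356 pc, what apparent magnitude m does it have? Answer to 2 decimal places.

11.16

m = M + 5 log₁₀(d/10 pc) = 3.4 + 5 log₁₀(356/10)
  = 3.4 + 5 × 1.551 = 3.4 + 7.76 = 11.16.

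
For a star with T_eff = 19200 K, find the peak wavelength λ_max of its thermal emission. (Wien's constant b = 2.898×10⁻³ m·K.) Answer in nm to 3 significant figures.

151 nm

λ_max = b/T = 2.898×10⁻³ / 19200 = 1.51×10^-7 m = 150.9 nm.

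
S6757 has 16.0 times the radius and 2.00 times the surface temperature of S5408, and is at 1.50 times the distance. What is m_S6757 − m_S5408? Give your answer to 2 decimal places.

-8.15

L_S6757/L_S5408 = (16.0)²(2.00)⁴ = 4096.
F_S6757/F_S5408 = (L_S6757/L_S5408)/(d_S6757/d_S5408)² = 4096/2.250 = 1820.
m_S6757 − m_S5408 = −2.5 log₁₀(1820) = -8.15.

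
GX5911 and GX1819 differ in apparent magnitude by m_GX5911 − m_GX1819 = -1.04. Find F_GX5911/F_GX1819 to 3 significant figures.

F_GX5911/F_GX1819 = 10^(−(m_GX5911 − m_GX1819)/2.5) = 10^(1.04/2.5) = 10^0.416 = 2.606.

2.61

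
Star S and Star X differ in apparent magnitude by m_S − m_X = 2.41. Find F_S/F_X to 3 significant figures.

0.109

F_S/F_X = 10^(−(m_S − m_X)/2.5) = 10^(-2.41/2.5) = 10^-0.964 = 0.1086.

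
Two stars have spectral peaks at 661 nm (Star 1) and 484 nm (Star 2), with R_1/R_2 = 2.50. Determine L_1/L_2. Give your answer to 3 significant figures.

1.80

Wien's law gives T ∝ 1/λ_max, so T_1/T_2 = λ_2/λ_1 = 484/661 = 0.7322.
Then L ∝ R²T⁴ gives L_1/L_2 = (2.50)² × (0.7322)⁴ = 6.250 × 0.2875 = 1.797.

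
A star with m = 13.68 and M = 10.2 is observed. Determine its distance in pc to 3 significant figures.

m − M = 5 log₁₀(d/10 pc)
13.68 − (10.2) = 3.48 = 5 log₁₀(d/10)
d = 10 × 10^(3.48/5) = 10 × 10^0.696 = 49.66 pc.

49.7 pc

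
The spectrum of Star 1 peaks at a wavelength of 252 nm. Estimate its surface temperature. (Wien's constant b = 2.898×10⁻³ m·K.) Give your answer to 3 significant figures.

1.15×10^4 K

T = b/λ_max = 2.898×10⁻³ / (252×10⁻⁹) = 1.150×10^4 K.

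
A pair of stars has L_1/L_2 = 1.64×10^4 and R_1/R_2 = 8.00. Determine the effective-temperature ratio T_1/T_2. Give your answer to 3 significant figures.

4.00

L ∝ R²T⁴ gives T ∝ (L/R²)^(1/4), so
T_1/T_2 = (1.64×10^4 / 8.00²)^(1/4) = (256.2)^(1/4) = 4.001.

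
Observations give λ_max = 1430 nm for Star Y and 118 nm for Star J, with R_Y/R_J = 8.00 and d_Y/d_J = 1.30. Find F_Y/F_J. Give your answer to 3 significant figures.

Wien's law: T_Y/T_J = λ_J/λ_Y = 118/1430 = 0.08252.
L_Y/L_J = (R_Y/R_J)²(T_Y/T_J)⁴ = (8.00)²(0.08252)⁴ = 0.002967.
F_Y/F_J = (L_Y/L_J)/(d_Y/d_J)² = 0.002967/(1.30)² = 0.001756.

0.00176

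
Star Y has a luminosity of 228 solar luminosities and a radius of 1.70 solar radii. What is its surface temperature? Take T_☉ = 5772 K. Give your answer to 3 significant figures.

1.72×10^4 K

T/T_☉ = (L/L_☉)^(1/4) / (R/R_☉)^(1/2)
T = 5772 × (228)^(1/4) / √(1.70) = 5772 × 3.886 / 1.304 = 1.720×10^4 K.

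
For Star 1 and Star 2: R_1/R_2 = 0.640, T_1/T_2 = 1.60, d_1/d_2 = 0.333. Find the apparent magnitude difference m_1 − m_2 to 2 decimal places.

-3.46

L_1/L_2 = (0.640)²(1.60)⁴ = 2.684.
F_1/F_2 = (L_1/L_2)/(d_1/d_2)² = 2.684/0.1109 = 24.21.
m_1 − m_2 = −2.5 log₁₀(24.21) = -3.46.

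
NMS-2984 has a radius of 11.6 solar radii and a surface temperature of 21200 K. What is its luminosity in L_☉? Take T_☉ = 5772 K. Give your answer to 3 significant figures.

L/L_☉ = (R/R_☉)² (T/T_☉)⁴ = (11.6)² × (21200/5772)⁴
       = 134.6 × (3.673)⁴ = 134.6 × 182.0 = 2.449×10^4.

2.45×10^4 L_☉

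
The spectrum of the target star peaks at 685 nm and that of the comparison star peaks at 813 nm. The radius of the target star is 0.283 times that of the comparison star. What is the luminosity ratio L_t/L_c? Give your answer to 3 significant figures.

0.159

Wien's law gives T ∝ 1/λ_max, so T_t/T_c = λ_c/λ_t = 813/685 = 1.187.
Then L ∝ R²T⁴ gives L_t/L_c = (0.283)² × (1.187)⁴ = 0.08009 × 1.984 = 0.1589.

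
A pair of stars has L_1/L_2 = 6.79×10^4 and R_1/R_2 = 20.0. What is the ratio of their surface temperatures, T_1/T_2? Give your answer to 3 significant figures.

L ∝ R²T⁴ gives T ∝ (L/R²)^(1/4), so
T_1/T_2 = (6.79×10^4 / 20.0²)^(1/4) = (169.8)^(1/4) = 3.610.

3.61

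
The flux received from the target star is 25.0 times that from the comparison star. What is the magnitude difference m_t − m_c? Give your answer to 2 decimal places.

m_t − m_c = −2.5 log₁₀(F_t/F_c) = −2.5 log₁₀(25.0) = −2.5 × (1.398) = -3.495.

-3.49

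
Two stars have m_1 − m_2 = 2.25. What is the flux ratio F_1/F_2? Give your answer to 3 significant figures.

F_1/F_2 = 10^(−(m_1 − m_2)/2.5) = 10^(-2.25/2.5) = 10^-0.900 = 0.1259.

0.126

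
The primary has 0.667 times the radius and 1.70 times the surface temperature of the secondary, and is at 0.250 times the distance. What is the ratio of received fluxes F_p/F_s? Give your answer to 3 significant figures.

59.5

L_p/L_s = (R_p/R_s)²(T_p/T_s)⁴ = (0.667)² × (1.70)⁴ = 3.716.
F_p/F_s = (L_p/L_s)/(d_p/d_s)² = 3.716 / (0.250)² = 59.45.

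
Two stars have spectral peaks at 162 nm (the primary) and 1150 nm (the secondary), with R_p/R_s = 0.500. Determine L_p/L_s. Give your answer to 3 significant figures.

635

Wien's law gives T ∝ 1/λ_max, so T_p/T_s = λ_s/λ_p = 1150/162 = 7.099.
Then L ∝ R²T⁴ gives L_p/L_s = (0.500)² × (7.099)⁴ = 0.2500 × 2539 = 634.9.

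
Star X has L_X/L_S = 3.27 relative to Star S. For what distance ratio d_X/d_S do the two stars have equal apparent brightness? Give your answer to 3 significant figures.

Equal flux requires L_X/d_X² = L_S/d_S², so d_X/d_S = √(L_X/L_S)
= √(3.27) = 1.808.

1.81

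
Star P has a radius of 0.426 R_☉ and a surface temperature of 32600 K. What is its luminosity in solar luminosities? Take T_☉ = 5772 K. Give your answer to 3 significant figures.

185 solar luminosities

L/L_☉ = (R/R_☉)² (T/T_☉)⁴ = (0.426)² × (32600/5772)⁴
       = 0.1815 × (5.648)⁴ = 0.1815 × 1018 = 184.7.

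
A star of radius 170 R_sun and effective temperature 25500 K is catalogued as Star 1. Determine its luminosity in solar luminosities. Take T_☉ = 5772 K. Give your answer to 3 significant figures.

1.10×10^7 solar luminosities

L/L_☉ = (R/R_☉)² (T/T_☉)⁴ = (170)² × (25500/5772)⁴
       = 2.890×10^4 × (4.418)⁴ = 2.890×10^4 × 380.9 = 1.101×10^7.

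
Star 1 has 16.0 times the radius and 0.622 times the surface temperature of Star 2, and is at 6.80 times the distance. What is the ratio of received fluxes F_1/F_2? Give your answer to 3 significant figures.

0.829

L_1/L_2 = (R_1/R_2)²(T_1/T_2)⁴ = (16.0)² × (0.622)⁴ = 38.32.
F_1/F_2 = (L_1/L_2)/(d_1/d_2)² = 38.32 / (6.80)² = 0.8287.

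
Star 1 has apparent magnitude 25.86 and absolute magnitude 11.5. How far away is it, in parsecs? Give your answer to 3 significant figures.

m − M = 5 log₁₀(d/10 pc)
25.86 − (11.5) = 14.36 = 5 log₁₀(d/10)
d = 10 × 10^(14.36/5) = 10 × 10^2.872 = 7447 pc.

7.45×10^3 pc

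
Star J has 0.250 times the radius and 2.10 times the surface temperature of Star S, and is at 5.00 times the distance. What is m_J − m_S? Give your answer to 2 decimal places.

3.28

L_J/L_S = (0.250)²(2.10)⁴ = 1.216.
F_J/F_S = (L_J/L_S)/(d_J/d_S)² = 1.216/25.00 = 0.04862.
m_J − m_S = −2.5 log₁₀(0.04862) = 3.28.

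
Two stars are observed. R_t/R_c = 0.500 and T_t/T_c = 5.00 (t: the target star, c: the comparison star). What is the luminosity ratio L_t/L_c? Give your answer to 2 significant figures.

From the Stefan–Boltzmann law, L ∝ R²T⁴, so
L_t/L_c = (R_t/R_c)² (T_t/T_c)⁴ = (0.500)² × (5.00)⁴ = 0.2500 × 625.0 = 156.2.

1.6×10^2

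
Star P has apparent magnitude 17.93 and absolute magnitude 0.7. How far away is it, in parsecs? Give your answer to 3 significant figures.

m − M = 5 log₁₀(d/10 pc)
17.93 − (0.7) = 17.23 = 5 log₁₀(d/10)
d = 10 × 10^(17.23/5) = 10 × 10^3.446 = 2.793×10^4 pc.

2.79×10^4 pc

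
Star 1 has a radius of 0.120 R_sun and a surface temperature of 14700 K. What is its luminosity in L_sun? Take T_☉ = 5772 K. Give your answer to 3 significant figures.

L/L_☉ = (R/R_☉)² (T/T_☉)⁴ = (0.120)² × (14700/5772)⁴
       = 0.01440 × (2.547)⁴ = 0.01440 × 42.07 = 0.6058.

0.606 L_sun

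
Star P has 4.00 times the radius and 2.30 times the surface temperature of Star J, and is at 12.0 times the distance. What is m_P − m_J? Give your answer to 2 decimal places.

-1.23

L_P/L_J = (4.00)²(2.30)⁴ = 447.7.
F_P/F_J = (L_P/L_J)/(d_P/d_J)² = 447.7/144.0 = 3.109.
m_P − m_J = −2.5 log₁₀(3.109) = -1.23.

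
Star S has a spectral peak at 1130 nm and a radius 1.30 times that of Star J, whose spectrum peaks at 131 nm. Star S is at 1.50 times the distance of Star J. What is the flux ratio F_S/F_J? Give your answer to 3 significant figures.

Wien's law: T_S/T_J = λ_J/λ_S = 131/1130 = 0.1159.
L_S/L_J = (R_S/R_J)²(T_S/T_J)⁴ = (1.30)²(0.1159)⁴ = 3.053×10^-4.
F_S/F_J = (L_S/L_J)/(d_S/d_J)² = 3.053×10^-4/(1.50)² = 1.357×10^-4.

1.36×10^-4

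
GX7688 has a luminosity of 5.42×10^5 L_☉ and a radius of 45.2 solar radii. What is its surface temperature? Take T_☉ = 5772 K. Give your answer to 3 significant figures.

2.33×10^4 K

T/T_☉ = (L/L_☉)^(1/4) / (R/R_☉)^(1/2)
T = 5772 × (5.42×10^5)^(1/4) / √(45.2) = 5772 × 27.13 / 6.723 = 2.329×10^4 K.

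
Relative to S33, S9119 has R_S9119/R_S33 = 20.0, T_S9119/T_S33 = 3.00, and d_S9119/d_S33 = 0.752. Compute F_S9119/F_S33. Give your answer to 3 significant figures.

5.73×10^4

L_S9119/L_S33 = (R_S9119/R_S33)²(T_S9119/T_S33)⁴ = (20.0)² × (3.00)⁴ = 3.240×10^4.
F_S9119/F_S33 = (L_S9119/L_S33)/(d_S9119/d_S33)² = 3.240×10^4 / (0.752)² = 5.729×10^4.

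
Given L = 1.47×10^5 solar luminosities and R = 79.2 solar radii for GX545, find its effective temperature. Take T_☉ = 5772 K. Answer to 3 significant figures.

T/T_☉ = (L/L_☉)^(1/4) / (R/R_☉)^(1/2)
T = 5772 × (1.47×10^5)^(1/4) / √(79.2) = 5772 × 19.58 / 8.899 = 1.270×10^4 K.

1.27×10^4 K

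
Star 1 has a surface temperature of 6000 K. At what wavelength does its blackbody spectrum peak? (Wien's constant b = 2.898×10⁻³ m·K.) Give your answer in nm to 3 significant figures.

483 nm

λ_max = b/T = 2.898×10⁻³ / 6000 = 4.83×10^-7 m = 483.0 nm.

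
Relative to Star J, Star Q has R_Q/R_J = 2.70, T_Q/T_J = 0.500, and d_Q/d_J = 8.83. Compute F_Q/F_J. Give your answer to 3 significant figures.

L_Q/L_J = (R_Q/R_J)²(T_Q/T_J)⁴ = (2.70)² × (0.500)⁴ = 0.4556.
F_Q/F_J = (L_Q/L_J)/(d_Q/d_J)² = 0.4556 / (8.83)² = 0.005844.

0.00584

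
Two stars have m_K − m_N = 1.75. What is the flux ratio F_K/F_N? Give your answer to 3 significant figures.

F_K/F_N = 10^(−(m_K − m_N)/2.5) = 10^(-1.75/2.5) = 10^-0.700 = 0.1995.

0.200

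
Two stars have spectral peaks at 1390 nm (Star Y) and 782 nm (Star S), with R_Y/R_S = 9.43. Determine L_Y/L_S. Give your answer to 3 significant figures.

Wien's law gives T ∝ 1/λ_max, so T_Y/T_S = λ_S/λ_Y = 782/1390 = 0.5626.
Then L ∝ R²T⁴ gives L_Y/L_S = (9.43)² × (0.5626)⁴ = 88.92 × 0.1002 = 8.908.

8.91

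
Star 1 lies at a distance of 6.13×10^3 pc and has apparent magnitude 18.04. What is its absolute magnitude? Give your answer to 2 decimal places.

M = m − 5 log₁₀(d/10 pc) = 18.04 − 5 log₁₀(6.13×10^3/10)
  = 18.04 − 5 × 2.787 = 18.04 − 13.94 = 4.10.

4.10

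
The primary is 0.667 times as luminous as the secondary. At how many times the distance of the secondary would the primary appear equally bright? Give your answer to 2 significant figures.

Equal flux requires L_p/d_p² = L_s/d_s², so d_p/d_s = √(L_p/L_s)
= √(0.667) = 0.8167.

0.82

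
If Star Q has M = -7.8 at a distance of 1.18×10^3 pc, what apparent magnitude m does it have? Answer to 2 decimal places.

m = M + 5 log₁₀(d/10 pc) = -7.8 + 5 log₁₀(1.18×10^3/10)
  = -7.8 + 5 × 2.072 = -7.8 + 10.36 = 2.56.

2.56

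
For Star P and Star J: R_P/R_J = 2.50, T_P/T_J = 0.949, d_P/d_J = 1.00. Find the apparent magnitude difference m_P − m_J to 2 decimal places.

-1.76

L_P/L_J = (2.50)²(0.949)⁴ = 5.069.
F_P/F_J = (L_P/L_J)/(d_P/d_J)² = 5.069/1.000 = 5.069.
m_P − m_J = −2.5 log₁₀(5.069) = -1.76.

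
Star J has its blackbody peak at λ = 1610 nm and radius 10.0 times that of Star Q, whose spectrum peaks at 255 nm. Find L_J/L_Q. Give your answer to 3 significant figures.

Wien's law gives T ∝ 1/λ_max, so T_J/T_Q = λ_Q/λ_J = 255/1610 = 0.1584.
Then L ∝ R²T⁴ gives L_J/L_Q = (10.0)² × (0.1584)⁴ = 100.0 × 6.293×10^-4 = 0.06293.

0.0629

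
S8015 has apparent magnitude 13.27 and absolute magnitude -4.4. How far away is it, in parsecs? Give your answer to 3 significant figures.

3.42×10^4 pc

m − M = 5 log₁₀(d/10 pc)
13.27 − (-4.4) = 17.67 = 5 log₁₀(d/10)
d = 10 × 10^(17.67/5) = 10 × 10^3.534 = 3.420×10^4 pc.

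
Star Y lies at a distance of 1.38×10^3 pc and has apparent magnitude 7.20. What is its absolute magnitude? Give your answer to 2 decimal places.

M = m − 5 log₁₀(d/10 pc) = 7.20 − 5 log₁₀(1.38×10^3/10)
  = 7.20 − 5 × 2.140 = 7.20 − 10.70 = -3.50.

-3.50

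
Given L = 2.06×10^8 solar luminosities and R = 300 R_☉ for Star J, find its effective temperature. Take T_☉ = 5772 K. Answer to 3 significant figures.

T/T_☉ = (L/L_☉)^(1/4) / (R/R_☉)^(1/2)
T = 5772 × (2.06×10^8)^(1/4) / √(300) = 5772 × 119.8 / 17.32 = 3.992×10^4 K.

3.99×10^4 K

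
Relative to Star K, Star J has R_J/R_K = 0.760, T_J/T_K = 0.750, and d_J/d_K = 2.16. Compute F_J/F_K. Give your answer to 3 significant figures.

L_J/L_K = (R_J/R_K)²(T_J/T_K)⁴ = (0.760)² × (0.750)⁴ = 0.1828.
F_J/F_K = (L_J/L_K)/(d_J/d_K)² = 0.1828 / (2.16)² = 0.03917.

0.0392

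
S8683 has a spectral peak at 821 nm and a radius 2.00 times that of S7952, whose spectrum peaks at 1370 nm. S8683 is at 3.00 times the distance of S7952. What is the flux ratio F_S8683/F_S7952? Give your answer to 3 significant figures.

3.45

Wien's law: T_S8683/T_S7952 = λ_S7952/λ_S8683 = 1370/821 = 1.669.
L_S8683/L_S7952 = (R_S8683/R_S7952)²(T_S8683/T_S7952)⁴ = (2.00)²(1.669)⁴ = 31.01.
F_S8683/F_S7952 = (L_S8683/L_S7952)/(d_S8683/d_S7952)² = 31.01/(3.00)² = 3.446.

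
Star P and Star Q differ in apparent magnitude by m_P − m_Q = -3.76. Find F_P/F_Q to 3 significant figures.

31.9

F_P/F_Q = 10^(−(m_P − m_Q)/2.5) = 10^(3.76/2.5) = 10^1.504 = 31.92.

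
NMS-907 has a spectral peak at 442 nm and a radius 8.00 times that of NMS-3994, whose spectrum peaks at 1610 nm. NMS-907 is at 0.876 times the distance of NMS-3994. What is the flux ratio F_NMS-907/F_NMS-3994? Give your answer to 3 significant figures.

Wien's law: T_NMS-907/T_NMS-3994 = λ_NMS-3994/λ_NMS-907 = 1610/442 = 3.643.
L_NMS-907/L_NMS-3994 = (R_NMS-907/R_NMS-3994)²(T_NMS-907/T_NMS-3994)⁴ = (8.00)²(3.643)⁴ = 1.127×10^4.
F_NMS-907/F_NMS-3994 = (L_NMS-907/L_NMS-3994)/(d_NMS-907/d_NMS-3994)² = 1.127×10^4/(0.876)² = 1.468×10^4.

1.47×10^4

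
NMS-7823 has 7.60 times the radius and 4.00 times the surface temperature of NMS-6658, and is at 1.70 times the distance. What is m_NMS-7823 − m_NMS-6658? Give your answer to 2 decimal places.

L_NMS-7823/L_NMS-6658 = (7.60)²(4.00)⁴ = 1.479×10^4.
F_NMS-7823/F_NMS-6658 = (L_NMS-7823/L_NMS-6658)/(d_NMS-7823/d_NMS-6658)² = 1.479×10^4/2.890 = 5116.
m_NMS-7823 − m_NMS-6658 = −2.5 log₁₀(5116) = -9.27.

-9.27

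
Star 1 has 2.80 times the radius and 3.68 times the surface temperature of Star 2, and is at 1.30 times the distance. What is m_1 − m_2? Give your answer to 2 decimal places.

L_1/L_2 = (2.80)²(3.68)⁴ = 1438.
F_1/F_2 = (L_1/L_2)/(d_1/d_2)² = 1438/1.690 = 850.8.
m_1 − m_2 = −2.5 log₁₀(850.8) = -7.32.

-7.32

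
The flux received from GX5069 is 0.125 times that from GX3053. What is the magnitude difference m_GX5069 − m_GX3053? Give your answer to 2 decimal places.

m_GX5069 − m_GX3053 = −2.5 log₁₀(F_GX5069/F_GX3053) = −2.5 log₁₀(0.125) = −2.5 × (-0.903) = 2.258.

2.26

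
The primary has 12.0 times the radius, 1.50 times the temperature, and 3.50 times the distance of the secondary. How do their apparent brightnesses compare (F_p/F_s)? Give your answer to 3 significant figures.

L_p/L_s = (R_p/R_s)²(T_p/T_s)⁴ = (12.0)² × (1.50)⁴ = 729.0.
F_p/F_s = (L_p/L_s)/(d_p/d_s)² = 729.0 / (3.50)² = 59.51.

59.5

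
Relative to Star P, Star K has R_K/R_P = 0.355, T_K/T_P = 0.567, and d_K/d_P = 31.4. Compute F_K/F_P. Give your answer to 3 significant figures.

L_K/L_P = (R_K/R_P)²(T_K/T_P)⁴ = (0.355)² × (0.567)⁴ = 0.01303.
F_K/F_P = (L_K/L_P)/(d_K/d_P)² = 0.01303 / (31.4)² = 1.321×10^-5.

1.32×10^-5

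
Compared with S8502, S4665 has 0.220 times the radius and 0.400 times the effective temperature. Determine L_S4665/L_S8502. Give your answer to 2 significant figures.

0.0012

From the Stefan–Boltzmann law, L ∝ R²T⁴, so
L_S4665/L_S8502 = (R_S4665/R_S8502)² (T_S4665/T_S8502)⁴ = (0.220)² × (0.400)⁴ = 0.04840 × 0.02560 = 0.001239.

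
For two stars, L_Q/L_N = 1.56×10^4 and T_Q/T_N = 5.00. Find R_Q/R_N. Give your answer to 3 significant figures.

5.00

L ∝ R²T⁴ gives R ∝ √L / T², so
R_Q/R_N = √(1.56×10^4) / (5.00)² = 124.9 / 25.00 = 4.996.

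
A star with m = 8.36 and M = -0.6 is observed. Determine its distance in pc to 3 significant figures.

m − M = 5 log₁₀(d/10 pc)
8.36 − (-0.6) = 8.96 = 5 log₁₀(d/10)
d = 10 × 10^(8.96/5) = 10 × 10^1.792 = 619.4 pc.

619 pc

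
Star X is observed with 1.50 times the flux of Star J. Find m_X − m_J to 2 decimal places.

m_X − m_J = −2.5 log₁₀(F_X/F_J) = −2.5 log₁₀(1.50) = −2.5 × (0.176) = -0.440.

-0.44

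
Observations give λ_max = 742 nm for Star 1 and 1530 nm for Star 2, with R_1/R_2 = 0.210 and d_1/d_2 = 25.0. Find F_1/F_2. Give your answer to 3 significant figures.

0.00128

Wien's law: T_1/T_2 = λ_2/λ_1 = 1530/742 = 2.062.
L_1/L_2 = (R_1/R_2)²(T_1/T_2)⁴ = (0.210)²(2.062)⁴ = 0.7972.
F_1/F_2 = (L_1/L_2)/(d_1/d_2)² = 0.7972/(25.0)² = 0.001276.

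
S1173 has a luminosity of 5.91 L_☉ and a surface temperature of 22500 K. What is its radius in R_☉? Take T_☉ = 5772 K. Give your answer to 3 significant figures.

0.160 R_☉

R/R_☉ = √(L/L_☉) / (T/T_☉)² = √(5.91) / (3.898)²
       = 2.431 / 15.20 = 0.1600.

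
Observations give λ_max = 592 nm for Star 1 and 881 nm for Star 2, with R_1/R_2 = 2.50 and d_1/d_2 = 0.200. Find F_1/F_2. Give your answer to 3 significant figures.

766

Wien's law: T_1/T_2 = λ_2/λ_1 = 881/592 = 1.488.
L_1/L_2 = (R_1/R_2)²(T_1/T_2)⁴ = (2.50)²(1.488)⁴ = 30.65.
F_1/F_2 = (L_1/L_2)/(d_1/d_2)² = 30.65/(0.200)² = 766.4.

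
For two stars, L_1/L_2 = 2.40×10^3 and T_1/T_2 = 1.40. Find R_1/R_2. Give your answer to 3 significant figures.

L ∝ R²T⁴ gives R ∝ √L / T², so
R_1/R_2 = √(2.40×10^3) / (1.40)² = 48.99 / 1.960 = 24.99.

25.0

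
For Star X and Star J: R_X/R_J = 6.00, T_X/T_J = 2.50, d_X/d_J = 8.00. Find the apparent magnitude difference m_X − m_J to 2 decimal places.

L_X/L_J = (6.00)²(2.50)⁴ = 1406.
F_X/F_J = (L_X/L_J)/(d_X/d_J)² = 1406/64.00 = 21.97.
m_X − m_J = −2.5 log₁₀(21.97) = -3.35.

-3.35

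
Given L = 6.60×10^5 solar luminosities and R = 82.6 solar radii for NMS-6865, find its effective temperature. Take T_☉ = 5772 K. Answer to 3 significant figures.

1.81×10^4 K

T/T_☉ = (L/L_☉)^(1/4) / (R/R_☉)^(1/2)
T = 5772 × (6.60×10^5)^(1/4) / √(82.6) = 5772 × 28.50 / 9.088 = 1.810×10^4 K.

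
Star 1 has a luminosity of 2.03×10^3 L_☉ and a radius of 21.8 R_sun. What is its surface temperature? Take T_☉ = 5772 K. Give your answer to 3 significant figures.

T/T_☉ = (L/L_☉)^(1/4) / (R/R_☉)^(1/2)
T = 5772 × (2.03×10^3)^(1/4) / √(21.8) = 5772 × 6.712 / 4.669 = 8298 K.

8.30×10^3 K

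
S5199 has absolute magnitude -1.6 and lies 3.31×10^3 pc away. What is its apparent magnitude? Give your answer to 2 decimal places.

11.00

m = M + 5 log₁₀(d/10 pc) = -1.6 + 5 log₁₀(3.31×10^3/10)
  = -1.6 + 5 × 2.520 = -1.6 + 12.60 = 11.00.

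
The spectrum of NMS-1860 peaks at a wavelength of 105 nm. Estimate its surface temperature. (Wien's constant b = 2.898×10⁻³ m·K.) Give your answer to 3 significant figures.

2.76×10^4 K

T = b/λ_max = 2.898×10⁻³ / (105×10⁻⁹) = 2.760×10^4 K.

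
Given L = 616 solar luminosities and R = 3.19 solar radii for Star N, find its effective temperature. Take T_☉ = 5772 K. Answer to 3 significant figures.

1.61×10^4 K

T/T_☉ = (L/L_☉)^(1/4) / (R/R_☉)^(1/2)
T = 5772 × (616)^(1/4) / √(3.19) = 5772 × 4.982 / 1.786 = 1.610×10^4 K.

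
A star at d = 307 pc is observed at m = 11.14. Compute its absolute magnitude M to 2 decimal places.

3.70

M = m − 5 log₁₀(d/10 pc) = 11.14 − 5 log₁₀(307/10)
  = 11.14 − 5 × 1.487 = 11.14 − 7.44 = 3.70.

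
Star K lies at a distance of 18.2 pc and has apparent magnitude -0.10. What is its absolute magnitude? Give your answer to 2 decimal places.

-1.40

M = m − 5 log₁₀(d/10 pc) = -0.10 − 5 log₁₀(18.2/10)
  = -0.10 − 5 × 0.260 = -0.10 − 1.30 = -1.40.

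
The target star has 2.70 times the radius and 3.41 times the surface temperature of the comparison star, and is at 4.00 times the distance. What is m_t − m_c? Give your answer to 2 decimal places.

L_t/L_c = (2.70)²(3.41)⁴ = 985.7.
F_t/F_c = (L_t/L_c)/(d_t/d_c)² = 985.7/16.00 = 61.61.
m_t − m_c = −2.5 log₁₀(61.61) = -4.47.

-4.47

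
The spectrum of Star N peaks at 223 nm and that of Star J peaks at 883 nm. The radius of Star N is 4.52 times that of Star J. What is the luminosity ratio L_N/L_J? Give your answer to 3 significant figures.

Wien's law gives T ∝ 1/λ_max, so T_N/T_J = λ_J/λ_N = 883/223 = 3.960.
Then L ∝ R²T⁴ gives L_N/L_J = (4.52)² × (3.960)⁴ = 20.43 × 245.8 = 5022.

5.02×10^3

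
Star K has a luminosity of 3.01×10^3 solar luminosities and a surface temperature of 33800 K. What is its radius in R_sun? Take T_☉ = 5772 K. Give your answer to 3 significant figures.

1.60 R_sun

R/R_☉ = √(L/L_☉) / (T/T_☉)² = √(3.01×10^3) / (5.856)²
       = 54.86 / 34.29 = 1.600.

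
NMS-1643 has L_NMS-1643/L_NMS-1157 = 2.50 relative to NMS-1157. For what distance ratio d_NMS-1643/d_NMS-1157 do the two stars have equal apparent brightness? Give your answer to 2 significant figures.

Equal flux requires L_NMS-1643/d_NMS-1643² = L_NMS-1157/d_NMS-1157², so d_NMS-1643/d_NMS-1157 = √(L_NMS-1643/L_NMS-1157)
= √(2.50) = 1.581.

1.6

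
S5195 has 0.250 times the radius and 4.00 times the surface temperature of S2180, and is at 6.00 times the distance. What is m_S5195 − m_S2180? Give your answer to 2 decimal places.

L_S5195/L_S2180 = (0.250)²(4.00)⁴ = 16.00.
F_S5195/F_S2180 = (L_S5195/L_S2180)/(d_S5195/d_S2180)² = 16.00/36.00 = 0.4444.
m_S5195 − m_S2180 = −2.5 log₁₀(0.4444) = 0.88.

0.88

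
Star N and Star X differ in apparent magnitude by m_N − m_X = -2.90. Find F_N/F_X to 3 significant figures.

14.5

F_N/F_X = 10^(−(m_N − m_X)/2.5) = 10^(2.90/2.5) = 10^1.160 = 14.45.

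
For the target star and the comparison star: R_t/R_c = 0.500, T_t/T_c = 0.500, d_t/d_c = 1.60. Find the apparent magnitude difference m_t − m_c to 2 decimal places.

5.54

L_t/L_c = (0.500)²(0.500)⁴ = 0.01562.
F_t/F_c = (L_t/L_c)/(d_t/d_c)² = 0.01562/2.560 = 0.006104.
m_t − m_c = −2.5 log₁₀(0.006104) = 5.54.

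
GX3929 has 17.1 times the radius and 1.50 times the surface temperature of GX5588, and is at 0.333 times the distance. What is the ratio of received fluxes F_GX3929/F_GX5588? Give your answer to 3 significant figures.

1.33×10^4

L_GX3929/L_GX5588 = (R_GX3929/R_GX5588)²(T_GX3929/T_GX5588)⁴ = (17.1)² × (1.50)⁴ = 1480.
F_GX3929/F_GX5588 = (L_GX3929/L_GX5588)/(d_GX3929/d_GX5588)² = 1480 / (0.333)² = 1.335×10^4.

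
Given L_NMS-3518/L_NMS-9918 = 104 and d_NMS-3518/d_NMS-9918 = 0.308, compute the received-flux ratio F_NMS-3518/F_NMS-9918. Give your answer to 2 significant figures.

F = L/(4πd²), so F_NMS-3518/F_NMS-9918 = (L_NMS-3518/L_NMS-9918) / (d_NMS-3518/d_NMS-9918)²
= 104 / (0.308)² = 104 / 0.09486 = 1096.

1.1×10^3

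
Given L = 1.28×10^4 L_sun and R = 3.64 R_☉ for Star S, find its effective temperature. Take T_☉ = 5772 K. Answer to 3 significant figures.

3.22×10^4 K

T/T_☉ = (L/L_☉)^(1/4) / (R/R_☉)^(1/2)
T = 5772 × (1.28×10^4)^(1/4) / √(3.64) = 5772 × 10.64 / 1.908 = 3.218×10^4 K.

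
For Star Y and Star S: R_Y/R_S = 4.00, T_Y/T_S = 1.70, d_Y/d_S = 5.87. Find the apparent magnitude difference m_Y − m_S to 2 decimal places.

L_Y/L_S = (4.00)²(1.70)⁴ = 133.6.
F_Y/F_S = (L_Y/L_S)/(d_Y/d_S)² = 133.6/34.46 = 3.878.
m_Y − m_S = −2.5 log₁₀(3.878) = -1.47.

-1.47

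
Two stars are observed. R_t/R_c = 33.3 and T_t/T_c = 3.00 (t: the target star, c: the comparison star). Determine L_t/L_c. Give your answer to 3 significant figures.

From the Stefan–Boltzmann law, L ∝ R²T⁴, so
L_t/L_c = (R_t/R_c)² (T_t/T_c)⁴ = (33.3)² × (3.00)⁴ = 1109 × 81.00 = 8.982×10^4.

8.98×10^4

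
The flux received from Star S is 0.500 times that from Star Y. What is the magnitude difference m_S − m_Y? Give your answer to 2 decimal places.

0.75

m_S − m_Y = −2.5 log₁₀(F_S/F_Y) = −2.5 log₁₀(0.500) = −2.5 × (-0.301) = 0.753.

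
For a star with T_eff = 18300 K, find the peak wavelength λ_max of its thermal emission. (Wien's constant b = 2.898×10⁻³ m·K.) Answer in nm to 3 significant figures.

158 nm

λ_max = b/T = 2.898×10⁻³ / 18300 = 1.58×10^-7 m = 158.4 nm.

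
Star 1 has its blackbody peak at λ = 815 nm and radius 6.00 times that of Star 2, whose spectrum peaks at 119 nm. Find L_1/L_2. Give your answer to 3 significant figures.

0.0164

Wien's law gives T ∝ 1/λ_max, so T_1/T_2 = λ_2/λ_1 = 119/815 = 0.1460.
Then L ∝ R²T⁴ gives L_1/L_2 = (6.00)² × (0.1460)⁴ = 36.00 × 4.545×10^-4 = 0.01636.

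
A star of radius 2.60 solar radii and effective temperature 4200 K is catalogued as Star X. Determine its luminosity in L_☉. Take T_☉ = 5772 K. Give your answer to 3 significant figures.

L/L_☉ = (R/R_☉)² (T/T_☉)⁴ = (2.60)² × (4200/5772)⁴
       = 6.760 × (0.7277)⁴ = 6.760 × 0.2803 = 1.895.

1.90 L_☉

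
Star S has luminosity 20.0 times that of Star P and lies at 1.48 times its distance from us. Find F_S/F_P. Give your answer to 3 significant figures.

F = L/(4πd²), so F_S/F_P = (L_S/L_P) / (d_S/d_P)²
= 20.0 / (1.48)² = 20.0 / 2.190 = 9.131.

9.13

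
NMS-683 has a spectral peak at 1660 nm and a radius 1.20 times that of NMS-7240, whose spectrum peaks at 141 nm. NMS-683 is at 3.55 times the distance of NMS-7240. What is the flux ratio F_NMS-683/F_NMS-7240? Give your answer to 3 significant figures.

Wien's law: T_NMS-683/T_NMS-7240 = λ_NMS-7240/λ_NMS-683 = 141/1660 = 0.08494.
L_NMS-683/L_NMS-7240 = (R_NMS-683/R_NMS-7240)²(T_NMS-683/T_NMS-7240)⁴ = (1.20)²(0.08494)⁴ = 7.496×10^-5.
F_NMS-683/F_NMS-7240 = (L_NMS-683/L_NMS-7240)/(d_NMS-683/d_NMS-7240)² = 7.496×10^-5/(3.55)² = 5.948×10^-6.

5.95×10^-6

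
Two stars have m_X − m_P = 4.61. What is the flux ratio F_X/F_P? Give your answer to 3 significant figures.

0.0143

F_X/F_P = 10^(−(m_X − m_P)/2.5) = 10^(-4.61/2.5) = 10^-1.844 = 0.01432.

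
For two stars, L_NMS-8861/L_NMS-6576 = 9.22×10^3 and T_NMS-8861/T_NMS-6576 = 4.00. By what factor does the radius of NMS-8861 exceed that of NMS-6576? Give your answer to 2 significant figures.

6.0

L ∝ R²T⁴ gives R ∝ √L / T², so
R_NMS-8861/R_NMS-6576 = √(9.22×10^3) / (4.00)² = 96.02 / 16.00 = 6.001.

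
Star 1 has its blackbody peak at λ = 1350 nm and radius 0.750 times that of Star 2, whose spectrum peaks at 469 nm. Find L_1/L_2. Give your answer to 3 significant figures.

Wien's law gives T ∝ 1/λ_max, so T_1/T_2 = λ_2/λ_1 = 469/1350 = 0.3474.
Then L ∝ R²T⁴ gives L_1/L_2 = (0.750)² × (0.3474)⁴ = 0.5625 × 0.01457 = 0.008194.

0.00819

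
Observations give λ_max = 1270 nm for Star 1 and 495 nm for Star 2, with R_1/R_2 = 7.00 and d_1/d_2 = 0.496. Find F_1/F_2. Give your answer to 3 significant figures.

Wien's law: T_1/T_2 = λ_2/λ_1 = 495/1270 = 0.3898.
L_1/L_2 = (R_1/R_2)²(T_1/T_2)⁴ = (7.00)²(0.3898)⁴ = 1.131.
F_1/F_2 = (L_1/L_2)/(d_1/d_2)² = 1.131/(0.496)² = 4.597.

4.60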